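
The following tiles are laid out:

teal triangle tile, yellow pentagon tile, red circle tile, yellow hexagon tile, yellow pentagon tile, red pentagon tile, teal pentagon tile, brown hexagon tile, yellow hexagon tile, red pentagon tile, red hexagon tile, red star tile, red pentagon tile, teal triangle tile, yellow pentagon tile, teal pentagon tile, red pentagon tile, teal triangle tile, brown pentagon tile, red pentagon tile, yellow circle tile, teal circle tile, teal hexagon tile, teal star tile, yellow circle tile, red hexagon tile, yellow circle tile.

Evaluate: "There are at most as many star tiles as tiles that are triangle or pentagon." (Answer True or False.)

True

|star tiles| = 2.
|tiles that are triangle or pentagon| = 14.
The claim requires 2 ≤ 14, which holds.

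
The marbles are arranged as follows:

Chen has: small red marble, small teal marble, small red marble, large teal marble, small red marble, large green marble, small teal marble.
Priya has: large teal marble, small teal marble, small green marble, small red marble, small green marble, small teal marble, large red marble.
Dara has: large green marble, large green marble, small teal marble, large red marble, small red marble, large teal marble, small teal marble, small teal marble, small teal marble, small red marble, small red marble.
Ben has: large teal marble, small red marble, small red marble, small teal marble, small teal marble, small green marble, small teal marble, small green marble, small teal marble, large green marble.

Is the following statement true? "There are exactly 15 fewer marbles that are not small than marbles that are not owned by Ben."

|marbles that are not small| = 10.
|marbles that are not owned by Ben| = 25.
The claim requires 25 − 10 (= 15) to equal 15, which holds.

True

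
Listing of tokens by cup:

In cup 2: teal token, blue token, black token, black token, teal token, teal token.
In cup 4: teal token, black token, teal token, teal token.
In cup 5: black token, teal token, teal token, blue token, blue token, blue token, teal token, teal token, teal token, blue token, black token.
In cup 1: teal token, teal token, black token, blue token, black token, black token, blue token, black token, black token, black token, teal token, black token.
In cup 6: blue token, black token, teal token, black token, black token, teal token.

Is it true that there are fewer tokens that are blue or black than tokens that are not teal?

False

tokens that are blue or black: 23.
tokens that are not teal: 23.
The claim requires 23 < 23, which does not hold.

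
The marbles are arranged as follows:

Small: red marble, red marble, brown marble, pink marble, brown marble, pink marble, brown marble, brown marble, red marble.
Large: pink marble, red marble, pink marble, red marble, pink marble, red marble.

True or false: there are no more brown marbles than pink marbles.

True

brown marbles: 4.
pink marbles: 5.
The claim requires 4 ≤ 5, which holds.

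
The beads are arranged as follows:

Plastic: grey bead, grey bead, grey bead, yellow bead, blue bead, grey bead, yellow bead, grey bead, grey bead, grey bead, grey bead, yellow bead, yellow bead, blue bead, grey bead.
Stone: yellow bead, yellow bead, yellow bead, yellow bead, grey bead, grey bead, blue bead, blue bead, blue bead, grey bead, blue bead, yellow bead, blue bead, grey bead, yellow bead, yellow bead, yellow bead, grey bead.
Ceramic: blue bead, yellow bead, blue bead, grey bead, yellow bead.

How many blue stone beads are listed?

5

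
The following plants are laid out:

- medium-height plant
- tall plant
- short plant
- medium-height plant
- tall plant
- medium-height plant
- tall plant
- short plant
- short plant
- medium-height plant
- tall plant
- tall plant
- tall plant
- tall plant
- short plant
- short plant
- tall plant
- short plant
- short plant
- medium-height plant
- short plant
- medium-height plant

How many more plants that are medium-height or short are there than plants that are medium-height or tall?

0

plants that are medium-height or short: 14.
plants that are medium-height or tall: 14.
14 − 14 = 0.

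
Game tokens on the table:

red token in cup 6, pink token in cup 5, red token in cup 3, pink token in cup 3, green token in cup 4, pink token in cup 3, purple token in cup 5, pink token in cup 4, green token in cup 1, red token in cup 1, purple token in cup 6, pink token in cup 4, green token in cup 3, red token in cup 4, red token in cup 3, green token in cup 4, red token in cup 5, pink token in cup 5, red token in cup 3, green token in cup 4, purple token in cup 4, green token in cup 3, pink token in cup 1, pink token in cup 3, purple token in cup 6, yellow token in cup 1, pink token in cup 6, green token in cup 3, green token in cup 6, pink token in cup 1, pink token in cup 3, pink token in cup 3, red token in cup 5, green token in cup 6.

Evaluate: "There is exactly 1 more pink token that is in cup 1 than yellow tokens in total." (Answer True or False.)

pink tokens in cup 1: 2.
yellow tokens: 1.
The claim requires 2 − 1 (= 1) to equal 1, which holds.

True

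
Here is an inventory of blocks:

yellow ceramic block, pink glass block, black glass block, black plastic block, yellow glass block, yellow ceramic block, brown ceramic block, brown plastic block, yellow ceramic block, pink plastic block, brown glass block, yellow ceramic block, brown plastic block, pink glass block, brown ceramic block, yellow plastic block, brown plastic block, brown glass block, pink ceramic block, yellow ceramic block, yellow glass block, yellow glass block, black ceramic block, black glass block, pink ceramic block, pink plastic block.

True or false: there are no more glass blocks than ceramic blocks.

True

glass blocks: 9.
ceramic blocks: 10.
The claim requires 9 ≤ 10, which holds.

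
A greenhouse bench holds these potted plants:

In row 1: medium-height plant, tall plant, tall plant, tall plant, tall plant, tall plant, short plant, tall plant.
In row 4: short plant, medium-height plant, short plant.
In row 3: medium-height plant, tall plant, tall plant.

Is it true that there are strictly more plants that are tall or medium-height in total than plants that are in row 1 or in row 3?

|plants that are tall or medium-height| = 11.
|plants in row 1 or in row 3| = 11.
The claim requires 11 > 11, which does not hold.

False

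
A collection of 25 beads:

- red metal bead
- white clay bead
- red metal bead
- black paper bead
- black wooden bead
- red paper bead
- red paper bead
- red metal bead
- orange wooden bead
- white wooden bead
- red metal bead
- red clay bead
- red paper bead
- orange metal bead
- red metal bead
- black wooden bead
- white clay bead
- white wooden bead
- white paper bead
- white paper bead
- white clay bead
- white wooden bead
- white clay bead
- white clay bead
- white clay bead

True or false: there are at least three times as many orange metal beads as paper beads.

False

|orange metal beads| = 1.
|paper beads| = 6.
The claim requires 1 ≥ 3 × 6 = 18, which does not hold.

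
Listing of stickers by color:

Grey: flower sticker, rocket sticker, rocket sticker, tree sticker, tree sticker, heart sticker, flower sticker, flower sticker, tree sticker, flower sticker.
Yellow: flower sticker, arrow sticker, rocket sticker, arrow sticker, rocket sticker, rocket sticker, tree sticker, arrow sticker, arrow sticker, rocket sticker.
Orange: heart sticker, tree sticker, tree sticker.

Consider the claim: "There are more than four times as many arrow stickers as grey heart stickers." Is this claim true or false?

|arrow stickers| = 4.
|grey heart stickers| = 1.
The claim requires 4 > 4 × 1 = 4, which does not hold.

False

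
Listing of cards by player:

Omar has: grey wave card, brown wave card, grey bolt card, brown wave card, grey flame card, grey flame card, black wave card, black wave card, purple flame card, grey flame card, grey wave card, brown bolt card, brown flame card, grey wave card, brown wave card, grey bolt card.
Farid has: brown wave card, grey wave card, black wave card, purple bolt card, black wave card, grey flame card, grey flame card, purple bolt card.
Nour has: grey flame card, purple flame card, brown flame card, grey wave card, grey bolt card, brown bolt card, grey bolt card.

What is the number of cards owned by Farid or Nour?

15

Farid: 8; Nour: 7; together 8 + 7 = 15.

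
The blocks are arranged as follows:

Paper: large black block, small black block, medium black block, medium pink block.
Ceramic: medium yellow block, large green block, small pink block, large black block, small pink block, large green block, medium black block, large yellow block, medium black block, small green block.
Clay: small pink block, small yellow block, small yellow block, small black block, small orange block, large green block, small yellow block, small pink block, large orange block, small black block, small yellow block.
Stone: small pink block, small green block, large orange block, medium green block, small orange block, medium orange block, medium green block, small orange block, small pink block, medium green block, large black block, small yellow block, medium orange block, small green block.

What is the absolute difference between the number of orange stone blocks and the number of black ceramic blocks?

orange stone blocks: 5. black ceramic blocks: 3.
|5 − 3| = 5 − 3 = 2.

2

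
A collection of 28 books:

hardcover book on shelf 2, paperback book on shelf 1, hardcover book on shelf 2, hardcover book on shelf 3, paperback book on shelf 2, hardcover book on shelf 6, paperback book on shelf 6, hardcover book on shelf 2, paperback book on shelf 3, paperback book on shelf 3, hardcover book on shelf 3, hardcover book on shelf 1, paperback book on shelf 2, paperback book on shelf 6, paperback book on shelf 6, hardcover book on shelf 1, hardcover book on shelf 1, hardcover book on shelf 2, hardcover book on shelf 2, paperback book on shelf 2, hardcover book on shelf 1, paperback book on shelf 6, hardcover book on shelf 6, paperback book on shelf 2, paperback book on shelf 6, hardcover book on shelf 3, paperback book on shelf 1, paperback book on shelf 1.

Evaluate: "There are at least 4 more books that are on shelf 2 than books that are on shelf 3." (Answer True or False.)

There are 9 books on shelf 2.
There are 5 books on shelf 3.
The claim requires 9 − 5 = 4 ≥ 4, which holds.

True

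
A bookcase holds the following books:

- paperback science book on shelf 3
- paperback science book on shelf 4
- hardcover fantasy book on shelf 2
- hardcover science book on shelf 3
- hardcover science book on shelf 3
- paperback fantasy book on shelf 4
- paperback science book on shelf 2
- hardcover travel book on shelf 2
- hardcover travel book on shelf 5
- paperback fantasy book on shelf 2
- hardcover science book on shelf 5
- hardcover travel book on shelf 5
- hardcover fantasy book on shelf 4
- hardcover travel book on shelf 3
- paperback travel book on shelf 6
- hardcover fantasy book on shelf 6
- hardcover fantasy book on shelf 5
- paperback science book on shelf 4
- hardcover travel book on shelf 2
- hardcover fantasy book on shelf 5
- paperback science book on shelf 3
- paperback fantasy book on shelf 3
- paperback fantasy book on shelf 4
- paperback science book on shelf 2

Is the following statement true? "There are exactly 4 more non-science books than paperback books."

|non-science books| = 15.
|paperback books| = 11.
The claim requires 15 − 11 (= 4) to equal 4, which holds.

True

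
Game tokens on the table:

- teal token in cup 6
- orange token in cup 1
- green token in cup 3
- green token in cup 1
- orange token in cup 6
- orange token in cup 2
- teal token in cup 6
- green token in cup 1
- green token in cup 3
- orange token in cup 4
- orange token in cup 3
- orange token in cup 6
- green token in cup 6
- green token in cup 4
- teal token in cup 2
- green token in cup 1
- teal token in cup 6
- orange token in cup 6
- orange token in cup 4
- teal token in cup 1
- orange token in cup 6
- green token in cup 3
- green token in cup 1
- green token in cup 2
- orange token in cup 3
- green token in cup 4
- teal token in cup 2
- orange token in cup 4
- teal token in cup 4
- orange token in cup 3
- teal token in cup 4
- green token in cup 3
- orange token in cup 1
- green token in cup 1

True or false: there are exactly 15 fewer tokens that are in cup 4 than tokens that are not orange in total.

|tokens in cup 4| = 7.
|tokens that are not orange| = 21.
The claim requires 21 − 7 (= 14) to equal 15, which does not hold.

False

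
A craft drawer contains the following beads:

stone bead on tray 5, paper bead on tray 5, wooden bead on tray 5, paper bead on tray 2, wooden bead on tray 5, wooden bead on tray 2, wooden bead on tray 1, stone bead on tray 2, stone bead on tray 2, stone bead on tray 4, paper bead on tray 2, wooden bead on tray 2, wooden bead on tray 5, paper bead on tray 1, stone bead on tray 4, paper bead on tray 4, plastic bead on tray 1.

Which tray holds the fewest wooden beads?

tray 4

Counts by tray (restricted to wooden beads): tray 5→3, tray 2→2, tray 1→1, tray 4→0.
The minimum is 0, held uniquely by tray 4.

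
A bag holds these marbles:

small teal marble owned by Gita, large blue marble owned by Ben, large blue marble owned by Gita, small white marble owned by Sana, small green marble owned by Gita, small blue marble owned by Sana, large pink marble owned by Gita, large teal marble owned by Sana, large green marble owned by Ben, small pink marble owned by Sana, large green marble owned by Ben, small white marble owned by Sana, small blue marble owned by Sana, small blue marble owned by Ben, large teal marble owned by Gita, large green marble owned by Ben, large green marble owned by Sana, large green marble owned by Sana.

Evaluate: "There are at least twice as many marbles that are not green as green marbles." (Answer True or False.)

There are 12 marbles that are not green.
There are 6 green marbles.
The claim requires 12 ≥ 2 × 6 = 12, which holds.

True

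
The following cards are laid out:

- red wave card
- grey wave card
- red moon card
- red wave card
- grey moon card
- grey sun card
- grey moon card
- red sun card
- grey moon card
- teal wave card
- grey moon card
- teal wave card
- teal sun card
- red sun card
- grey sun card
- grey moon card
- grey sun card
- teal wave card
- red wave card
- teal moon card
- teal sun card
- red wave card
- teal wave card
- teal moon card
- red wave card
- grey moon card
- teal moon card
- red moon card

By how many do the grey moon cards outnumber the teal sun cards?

4

grey moon cards: 6.
teal sun cards: 2.
6 − 2 = 4.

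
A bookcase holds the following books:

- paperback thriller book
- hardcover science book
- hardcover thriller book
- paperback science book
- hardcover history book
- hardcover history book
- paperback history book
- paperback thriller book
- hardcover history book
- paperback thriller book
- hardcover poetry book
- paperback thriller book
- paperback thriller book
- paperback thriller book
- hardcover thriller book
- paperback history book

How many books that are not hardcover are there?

Total books: 16; with the excluded value: 7; remaining 16 − 7 = 9.

9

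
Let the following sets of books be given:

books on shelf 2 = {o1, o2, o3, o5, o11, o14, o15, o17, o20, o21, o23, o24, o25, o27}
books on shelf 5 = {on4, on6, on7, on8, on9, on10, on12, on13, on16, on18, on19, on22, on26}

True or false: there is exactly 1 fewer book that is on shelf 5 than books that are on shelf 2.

True

books on shelf 5: 13.
books on shelf 2: 14.
The claim requires 14 − 13 (= 1) to equal 1, which holds.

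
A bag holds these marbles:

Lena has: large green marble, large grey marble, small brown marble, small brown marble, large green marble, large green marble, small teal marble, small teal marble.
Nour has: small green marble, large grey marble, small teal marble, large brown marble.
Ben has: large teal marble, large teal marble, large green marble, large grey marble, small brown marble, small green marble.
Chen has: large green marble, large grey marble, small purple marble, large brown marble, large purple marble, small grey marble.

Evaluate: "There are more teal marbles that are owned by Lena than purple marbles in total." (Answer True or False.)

False

|teal marbles owned by Lena| = 2.
|purple marbles| = 2.
The claim requires 2 > 2, which does not hold.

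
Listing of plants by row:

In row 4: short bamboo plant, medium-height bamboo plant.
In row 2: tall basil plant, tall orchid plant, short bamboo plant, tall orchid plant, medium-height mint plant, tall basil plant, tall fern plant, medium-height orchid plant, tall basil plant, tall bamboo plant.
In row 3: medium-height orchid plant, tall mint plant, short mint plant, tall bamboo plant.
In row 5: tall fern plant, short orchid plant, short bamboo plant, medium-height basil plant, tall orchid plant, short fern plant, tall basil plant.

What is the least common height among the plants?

Counts by height: tall 12, short 6, medium-height 5.
The minimum is 5, held uniquely by medium-height.

medium-height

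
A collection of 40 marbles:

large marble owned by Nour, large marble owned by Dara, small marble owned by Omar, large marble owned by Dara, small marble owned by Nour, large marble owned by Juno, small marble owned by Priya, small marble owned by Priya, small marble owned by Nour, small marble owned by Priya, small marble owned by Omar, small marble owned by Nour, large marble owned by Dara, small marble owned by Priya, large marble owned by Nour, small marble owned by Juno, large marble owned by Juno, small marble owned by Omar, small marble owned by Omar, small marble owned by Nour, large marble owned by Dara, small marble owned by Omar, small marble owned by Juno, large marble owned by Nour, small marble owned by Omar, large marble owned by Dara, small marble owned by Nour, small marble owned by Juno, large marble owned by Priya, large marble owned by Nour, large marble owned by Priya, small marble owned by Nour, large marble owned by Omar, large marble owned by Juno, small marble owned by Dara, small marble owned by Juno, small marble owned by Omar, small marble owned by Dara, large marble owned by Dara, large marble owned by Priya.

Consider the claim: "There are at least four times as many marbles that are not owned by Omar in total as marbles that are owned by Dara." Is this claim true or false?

True

Count of marbles that are not owned by Omar: 32.
Count of marbles owned by Dara: 8.
The claim requires 32 ≥ 4 × 8 = 32, which holds.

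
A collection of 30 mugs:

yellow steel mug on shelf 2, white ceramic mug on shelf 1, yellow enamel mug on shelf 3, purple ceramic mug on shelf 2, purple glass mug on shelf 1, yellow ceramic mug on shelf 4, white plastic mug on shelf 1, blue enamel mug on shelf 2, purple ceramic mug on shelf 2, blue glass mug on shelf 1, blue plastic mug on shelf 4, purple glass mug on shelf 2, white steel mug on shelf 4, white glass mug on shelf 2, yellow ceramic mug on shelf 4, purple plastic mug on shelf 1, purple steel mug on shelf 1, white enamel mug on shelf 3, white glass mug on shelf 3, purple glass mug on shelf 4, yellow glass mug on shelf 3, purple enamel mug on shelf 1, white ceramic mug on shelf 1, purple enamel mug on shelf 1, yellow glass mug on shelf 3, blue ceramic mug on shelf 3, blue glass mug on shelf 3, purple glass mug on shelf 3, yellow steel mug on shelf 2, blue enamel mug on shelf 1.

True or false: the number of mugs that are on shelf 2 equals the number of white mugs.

mugs on shelf 2: 7.
white mugs: 7.
The claim requires 7 = 7, which holds.

True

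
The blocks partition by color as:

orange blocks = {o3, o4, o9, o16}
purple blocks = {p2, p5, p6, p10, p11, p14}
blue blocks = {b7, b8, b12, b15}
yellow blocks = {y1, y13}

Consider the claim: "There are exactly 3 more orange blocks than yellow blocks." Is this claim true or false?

|orange blocks| = 4.
|yellow blocks| = 2.
The claim requires 4 − 2 (= 2) to equal 3, which does not hold.

False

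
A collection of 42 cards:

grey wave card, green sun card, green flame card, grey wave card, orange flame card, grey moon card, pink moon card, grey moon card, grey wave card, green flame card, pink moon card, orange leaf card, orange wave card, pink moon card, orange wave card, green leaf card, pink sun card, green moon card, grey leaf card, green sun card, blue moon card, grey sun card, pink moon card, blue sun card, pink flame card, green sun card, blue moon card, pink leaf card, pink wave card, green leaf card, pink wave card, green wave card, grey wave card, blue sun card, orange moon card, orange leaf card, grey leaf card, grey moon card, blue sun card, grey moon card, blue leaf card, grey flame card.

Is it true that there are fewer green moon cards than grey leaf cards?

True

green moon cards: 1.
grey leaf cards: 2.
The claim requires 1 < 2, which holds.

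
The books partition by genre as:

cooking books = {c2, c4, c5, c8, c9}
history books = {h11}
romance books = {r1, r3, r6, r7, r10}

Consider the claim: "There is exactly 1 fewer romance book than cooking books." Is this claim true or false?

False

|romance books| = 5.
|cooking books| = 5.
The claim requires 5 − 5 (= 0) to equal 1, which does not hold.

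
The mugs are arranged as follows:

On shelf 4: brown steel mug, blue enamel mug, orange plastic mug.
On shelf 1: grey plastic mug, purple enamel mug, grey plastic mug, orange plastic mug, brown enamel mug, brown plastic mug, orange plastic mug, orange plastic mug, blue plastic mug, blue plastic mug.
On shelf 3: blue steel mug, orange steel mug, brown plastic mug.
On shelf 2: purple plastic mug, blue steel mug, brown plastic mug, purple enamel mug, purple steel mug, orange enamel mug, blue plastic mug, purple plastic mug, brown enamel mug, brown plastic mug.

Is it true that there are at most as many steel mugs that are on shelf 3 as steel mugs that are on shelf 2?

True

There are 2 steel mugs on shelf 3.
There are 2 steel mugs on shelf 2.
The claim requires 2 ≤ 2, which holds.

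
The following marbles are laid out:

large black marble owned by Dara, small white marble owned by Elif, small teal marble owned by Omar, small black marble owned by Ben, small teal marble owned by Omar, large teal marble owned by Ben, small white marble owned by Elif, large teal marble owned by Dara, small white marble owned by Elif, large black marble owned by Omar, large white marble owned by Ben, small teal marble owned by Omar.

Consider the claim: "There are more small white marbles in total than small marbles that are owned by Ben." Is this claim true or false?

True

|small white marbles| = 3.
|small marbles owned by Ben| = 1.
The claim requires 3 > 1, which holds.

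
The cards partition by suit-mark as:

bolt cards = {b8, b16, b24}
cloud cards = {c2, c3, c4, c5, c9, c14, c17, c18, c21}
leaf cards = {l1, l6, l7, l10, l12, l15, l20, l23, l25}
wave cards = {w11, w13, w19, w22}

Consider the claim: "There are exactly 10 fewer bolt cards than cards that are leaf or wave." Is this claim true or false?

True

There are 3 bolt cards.
There are 13 cards that are leaf or wave.
The claim requires 13 − 3 (= 10) to equal 10, which holds.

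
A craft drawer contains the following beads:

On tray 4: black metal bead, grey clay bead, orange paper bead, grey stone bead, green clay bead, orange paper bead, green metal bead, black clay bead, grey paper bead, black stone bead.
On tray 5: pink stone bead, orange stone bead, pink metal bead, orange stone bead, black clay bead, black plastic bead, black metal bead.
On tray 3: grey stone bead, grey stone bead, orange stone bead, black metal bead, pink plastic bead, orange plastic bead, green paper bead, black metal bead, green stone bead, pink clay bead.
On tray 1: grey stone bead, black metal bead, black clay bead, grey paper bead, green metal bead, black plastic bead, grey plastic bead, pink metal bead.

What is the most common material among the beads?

stone

Counts by material: stone 10, metal 9, clay 6, paper 5, plastic 5.
The maximum is 10, held uniquely by stone.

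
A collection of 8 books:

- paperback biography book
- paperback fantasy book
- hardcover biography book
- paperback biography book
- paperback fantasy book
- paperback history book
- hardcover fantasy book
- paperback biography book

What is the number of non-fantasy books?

5

Total books: 8; with the excluded value: 3; remaining 8 − 3 = 5.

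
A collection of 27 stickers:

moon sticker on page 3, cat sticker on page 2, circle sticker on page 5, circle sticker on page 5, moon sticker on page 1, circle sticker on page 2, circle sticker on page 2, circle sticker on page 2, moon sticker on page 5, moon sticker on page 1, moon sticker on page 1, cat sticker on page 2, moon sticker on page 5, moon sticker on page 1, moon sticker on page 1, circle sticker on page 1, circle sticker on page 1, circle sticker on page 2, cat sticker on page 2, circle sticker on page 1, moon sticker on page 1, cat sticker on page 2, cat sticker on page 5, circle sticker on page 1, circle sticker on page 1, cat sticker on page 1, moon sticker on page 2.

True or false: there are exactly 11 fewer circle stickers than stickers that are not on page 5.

There are 11 circle stickers.
There are 22 stickers that are not on page 5.
The claim requires 22 − 11 (= 11) to equal 11, which holds.

True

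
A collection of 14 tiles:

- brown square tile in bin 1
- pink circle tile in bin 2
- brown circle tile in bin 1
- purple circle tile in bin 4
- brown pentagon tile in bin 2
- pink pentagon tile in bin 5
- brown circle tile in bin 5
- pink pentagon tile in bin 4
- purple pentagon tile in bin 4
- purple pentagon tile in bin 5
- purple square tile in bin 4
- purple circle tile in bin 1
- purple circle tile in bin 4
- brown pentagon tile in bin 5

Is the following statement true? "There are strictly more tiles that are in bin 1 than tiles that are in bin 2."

True

tiles in bin 1: 3.
tiles in bin 2: 2.
The claim requires 3 > 2, which holds.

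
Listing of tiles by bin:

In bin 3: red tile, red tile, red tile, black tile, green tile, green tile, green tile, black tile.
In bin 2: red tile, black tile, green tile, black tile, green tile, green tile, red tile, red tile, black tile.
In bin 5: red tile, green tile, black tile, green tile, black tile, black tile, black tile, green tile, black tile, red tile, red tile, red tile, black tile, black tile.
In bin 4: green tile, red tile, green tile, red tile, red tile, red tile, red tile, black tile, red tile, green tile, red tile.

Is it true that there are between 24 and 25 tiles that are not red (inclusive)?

True

|tiles that are not red| = 25.
The claim requires 24 ≤ 25 ≤ 25, which holds.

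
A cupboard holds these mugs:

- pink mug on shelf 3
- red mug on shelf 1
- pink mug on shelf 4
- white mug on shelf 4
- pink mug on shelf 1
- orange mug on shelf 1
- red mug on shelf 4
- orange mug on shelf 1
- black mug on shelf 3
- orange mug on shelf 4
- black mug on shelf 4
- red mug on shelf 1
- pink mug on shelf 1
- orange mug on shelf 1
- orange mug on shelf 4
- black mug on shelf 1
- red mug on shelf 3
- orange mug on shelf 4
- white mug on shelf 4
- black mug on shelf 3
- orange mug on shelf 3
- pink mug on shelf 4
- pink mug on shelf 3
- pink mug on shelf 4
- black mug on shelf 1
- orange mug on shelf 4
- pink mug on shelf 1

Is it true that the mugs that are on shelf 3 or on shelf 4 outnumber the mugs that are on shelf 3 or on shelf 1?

True

mugs on shelf 3 or on shelf 4: 17.
mugs on shelf 3 or on shelf 1: 16.
The claim requires 17 > 16, which holds.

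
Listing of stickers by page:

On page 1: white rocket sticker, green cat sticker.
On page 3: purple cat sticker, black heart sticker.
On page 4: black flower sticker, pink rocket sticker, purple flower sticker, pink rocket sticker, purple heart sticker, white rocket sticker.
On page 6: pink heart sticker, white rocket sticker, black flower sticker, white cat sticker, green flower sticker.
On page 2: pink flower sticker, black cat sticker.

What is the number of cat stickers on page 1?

1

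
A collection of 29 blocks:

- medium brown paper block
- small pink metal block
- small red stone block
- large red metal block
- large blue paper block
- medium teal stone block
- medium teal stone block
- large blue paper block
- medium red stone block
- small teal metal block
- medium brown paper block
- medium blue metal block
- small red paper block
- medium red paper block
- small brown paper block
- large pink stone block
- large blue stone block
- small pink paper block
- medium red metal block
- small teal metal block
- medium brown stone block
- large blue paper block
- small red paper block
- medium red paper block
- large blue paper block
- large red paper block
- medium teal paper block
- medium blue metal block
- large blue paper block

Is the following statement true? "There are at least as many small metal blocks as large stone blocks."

True

|small metal blocks| = 3.
|large stone blocks| = 2.
The claim requires 3 ≥ 2, which holds.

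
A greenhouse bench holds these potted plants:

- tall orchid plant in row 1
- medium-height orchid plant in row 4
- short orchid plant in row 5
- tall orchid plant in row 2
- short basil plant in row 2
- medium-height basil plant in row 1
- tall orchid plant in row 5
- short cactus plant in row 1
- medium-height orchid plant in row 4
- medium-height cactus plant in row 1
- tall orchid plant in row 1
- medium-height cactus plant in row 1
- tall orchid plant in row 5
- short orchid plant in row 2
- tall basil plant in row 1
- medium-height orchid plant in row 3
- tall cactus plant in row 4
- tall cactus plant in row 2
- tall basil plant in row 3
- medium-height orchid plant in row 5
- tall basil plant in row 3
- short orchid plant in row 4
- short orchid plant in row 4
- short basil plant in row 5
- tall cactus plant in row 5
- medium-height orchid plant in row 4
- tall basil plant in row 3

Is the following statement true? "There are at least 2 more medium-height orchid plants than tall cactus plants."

There are 5 medium-height orchid plants.
There are 3 tall cactus plants.
The claim requires 5 − 3 = 2 ≥ 2, which holds.

True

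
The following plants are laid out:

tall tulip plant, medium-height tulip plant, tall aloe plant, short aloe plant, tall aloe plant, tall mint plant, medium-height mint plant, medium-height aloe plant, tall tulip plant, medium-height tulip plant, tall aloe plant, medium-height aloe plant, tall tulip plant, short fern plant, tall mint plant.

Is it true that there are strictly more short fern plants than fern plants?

False

short fern plants: 1.
fern plants: 1.
The claim requires 1 > 1, which does not hold.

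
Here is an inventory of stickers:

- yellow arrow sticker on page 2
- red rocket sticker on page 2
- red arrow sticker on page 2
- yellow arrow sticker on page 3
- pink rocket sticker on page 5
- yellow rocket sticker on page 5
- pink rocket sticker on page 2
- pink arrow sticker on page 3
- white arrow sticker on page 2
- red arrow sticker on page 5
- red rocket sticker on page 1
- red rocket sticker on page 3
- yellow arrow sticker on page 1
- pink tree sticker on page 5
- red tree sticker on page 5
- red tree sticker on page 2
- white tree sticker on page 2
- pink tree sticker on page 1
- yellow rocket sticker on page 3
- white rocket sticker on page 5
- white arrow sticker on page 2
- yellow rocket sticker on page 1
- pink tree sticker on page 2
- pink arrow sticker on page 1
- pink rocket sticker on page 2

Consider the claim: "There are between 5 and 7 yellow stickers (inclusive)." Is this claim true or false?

True

There are 6 yellow stickers.
The claim requires 5 ≤ 6 ≤ 7, which holds.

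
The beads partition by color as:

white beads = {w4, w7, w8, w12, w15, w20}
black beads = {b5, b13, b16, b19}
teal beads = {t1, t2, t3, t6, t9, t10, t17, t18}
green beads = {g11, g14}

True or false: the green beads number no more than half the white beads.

True

There are 2 green beads.
There are 6 white beads.
The claim requires 2 × 2 = 4 ≤ 6, which holds.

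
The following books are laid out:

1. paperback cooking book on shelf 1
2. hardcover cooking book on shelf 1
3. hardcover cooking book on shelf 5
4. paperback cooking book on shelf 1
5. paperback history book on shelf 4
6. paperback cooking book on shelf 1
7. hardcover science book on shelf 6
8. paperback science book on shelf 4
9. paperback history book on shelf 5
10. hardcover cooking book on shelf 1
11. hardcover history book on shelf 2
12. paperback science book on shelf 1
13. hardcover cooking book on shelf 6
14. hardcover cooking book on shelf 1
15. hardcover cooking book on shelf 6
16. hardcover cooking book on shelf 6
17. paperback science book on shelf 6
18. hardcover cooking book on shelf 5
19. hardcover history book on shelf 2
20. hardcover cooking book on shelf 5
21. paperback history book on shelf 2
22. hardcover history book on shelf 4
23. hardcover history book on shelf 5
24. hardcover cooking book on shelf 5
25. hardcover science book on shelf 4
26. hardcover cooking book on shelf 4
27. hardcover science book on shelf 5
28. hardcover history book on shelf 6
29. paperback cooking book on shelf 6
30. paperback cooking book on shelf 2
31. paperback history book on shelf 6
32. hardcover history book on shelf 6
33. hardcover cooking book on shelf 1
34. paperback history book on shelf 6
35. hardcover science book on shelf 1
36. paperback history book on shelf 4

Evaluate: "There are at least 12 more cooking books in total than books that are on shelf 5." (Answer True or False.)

There are 17 cooking books.
There are 7 books on shelf 5.
The claim requires 17 − 7 = 10 ≥ 12, which does not hold.

False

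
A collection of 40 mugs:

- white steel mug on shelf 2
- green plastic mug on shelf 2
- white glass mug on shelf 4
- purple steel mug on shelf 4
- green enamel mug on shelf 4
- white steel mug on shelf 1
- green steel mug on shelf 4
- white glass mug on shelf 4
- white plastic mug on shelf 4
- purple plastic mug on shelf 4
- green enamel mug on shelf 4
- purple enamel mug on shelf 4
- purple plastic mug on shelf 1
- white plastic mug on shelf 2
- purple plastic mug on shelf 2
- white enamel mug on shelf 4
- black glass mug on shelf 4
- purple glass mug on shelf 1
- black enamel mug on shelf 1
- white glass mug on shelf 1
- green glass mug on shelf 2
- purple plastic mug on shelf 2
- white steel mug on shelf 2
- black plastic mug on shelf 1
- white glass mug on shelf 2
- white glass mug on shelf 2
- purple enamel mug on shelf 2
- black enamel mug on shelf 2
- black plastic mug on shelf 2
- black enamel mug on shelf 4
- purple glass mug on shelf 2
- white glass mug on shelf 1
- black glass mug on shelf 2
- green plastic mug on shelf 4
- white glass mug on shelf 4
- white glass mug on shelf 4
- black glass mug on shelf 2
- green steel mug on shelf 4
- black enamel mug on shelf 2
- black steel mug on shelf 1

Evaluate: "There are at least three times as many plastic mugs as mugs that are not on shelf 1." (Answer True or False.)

There are 10 plastic mugs.
There are 32 mugs that are not on shelf 1.
The claim requires 10 ≥ 3 × 32 = 96, which does not hold.

False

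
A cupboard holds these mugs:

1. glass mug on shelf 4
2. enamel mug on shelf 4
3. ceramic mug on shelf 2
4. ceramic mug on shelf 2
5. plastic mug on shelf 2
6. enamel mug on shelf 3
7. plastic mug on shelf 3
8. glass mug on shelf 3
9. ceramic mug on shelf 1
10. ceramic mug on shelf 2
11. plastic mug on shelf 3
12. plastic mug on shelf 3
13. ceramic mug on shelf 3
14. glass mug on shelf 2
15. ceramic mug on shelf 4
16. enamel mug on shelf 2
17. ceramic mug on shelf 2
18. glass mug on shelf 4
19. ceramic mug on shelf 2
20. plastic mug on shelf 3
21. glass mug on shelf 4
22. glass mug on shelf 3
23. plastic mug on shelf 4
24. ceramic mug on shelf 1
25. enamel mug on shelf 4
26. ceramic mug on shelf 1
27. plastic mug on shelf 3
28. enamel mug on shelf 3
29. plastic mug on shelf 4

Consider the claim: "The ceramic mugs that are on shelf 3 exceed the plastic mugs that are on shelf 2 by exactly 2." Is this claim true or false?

There is 1 ceramic mug on shelf 3.
There is 1 plastic mug on shelf 2.
The claim requires 1 − 1 (= 0) to equal 2, which does not hold.

False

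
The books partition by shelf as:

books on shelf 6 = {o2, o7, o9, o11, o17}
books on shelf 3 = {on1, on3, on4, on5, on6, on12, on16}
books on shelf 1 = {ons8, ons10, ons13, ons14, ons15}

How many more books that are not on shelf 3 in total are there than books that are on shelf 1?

books that are not on shelf 3: 10.
books on shelf 1: 5.
10 − 5 = 5.

5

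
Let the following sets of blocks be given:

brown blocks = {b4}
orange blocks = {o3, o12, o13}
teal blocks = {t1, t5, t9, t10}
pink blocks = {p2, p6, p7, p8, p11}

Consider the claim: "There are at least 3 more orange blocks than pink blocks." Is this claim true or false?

orange blocks: 3.
pink blocks: 5.
The claim requires 3 − 5 = -2 ≥ 3, which does not hold.

False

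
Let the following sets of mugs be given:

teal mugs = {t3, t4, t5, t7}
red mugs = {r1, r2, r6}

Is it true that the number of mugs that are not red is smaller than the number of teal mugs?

mugs that are not red: 4.
teal mugs: 4.
The claim requires 4 < 4, which does not hold.

False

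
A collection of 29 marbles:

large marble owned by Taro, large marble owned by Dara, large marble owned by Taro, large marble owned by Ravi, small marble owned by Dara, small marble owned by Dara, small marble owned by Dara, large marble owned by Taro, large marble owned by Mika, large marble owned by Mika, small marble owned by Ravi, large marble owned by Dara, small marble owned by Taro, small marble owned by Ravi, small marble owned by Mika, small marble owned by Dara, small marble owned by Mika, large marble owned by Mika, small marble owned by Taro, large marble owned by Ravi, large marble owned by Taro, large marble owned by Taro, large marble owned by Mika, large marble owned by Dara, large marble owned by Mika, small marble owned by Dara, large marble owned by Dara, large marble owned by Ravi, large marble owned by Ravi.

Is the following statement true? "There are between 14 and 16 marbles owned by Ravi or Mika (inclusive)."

False

Count of marbles owned by Ravi or Mika: 13.
The claim requires 14 ≤ 13 ≤ 16, which does not hold.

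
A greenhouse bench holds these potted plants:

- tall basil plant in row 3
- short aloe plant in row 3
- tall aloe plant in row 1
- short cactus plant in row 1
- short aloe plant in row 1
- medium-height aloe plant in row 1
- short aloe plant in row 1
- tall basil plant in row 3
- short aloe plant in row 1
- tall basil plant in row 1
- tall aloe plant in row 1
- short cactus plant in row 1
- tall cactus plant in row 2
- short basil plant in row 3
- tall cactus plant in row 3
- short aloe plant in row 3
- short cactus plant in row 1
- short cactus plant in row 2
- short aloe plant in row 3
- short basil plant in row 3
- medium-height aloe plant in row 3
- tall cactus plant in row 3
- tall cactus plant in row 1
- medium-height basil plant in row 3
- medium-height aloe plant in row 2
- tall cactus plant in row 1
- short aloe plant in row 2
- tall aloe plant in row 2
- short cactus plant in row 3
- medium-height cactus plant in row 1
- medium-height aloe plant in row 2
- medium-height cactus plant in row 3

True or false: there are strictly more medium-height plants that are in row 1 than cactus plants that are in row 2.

|medium-height plants in row 1| = 2.
|cactus plants in row 2| = 2.
The claim requires 2 > 2, which does not hold.

False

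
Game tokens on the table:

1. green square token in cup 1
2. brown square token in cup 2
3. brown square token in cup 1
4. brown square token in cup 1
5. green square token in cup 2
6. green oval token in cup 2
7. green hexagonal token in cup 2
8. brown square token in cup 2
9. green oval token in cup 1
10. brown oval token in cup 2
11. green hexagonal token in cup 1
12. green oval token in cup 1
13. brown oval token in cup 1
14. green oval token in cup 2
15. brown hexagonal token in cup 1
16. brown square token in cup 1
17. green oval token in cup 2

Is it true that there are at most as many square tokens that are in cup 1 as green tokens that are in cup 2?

True

There are 4 square tokens in cup 1.
There are 5 green tokens in cup 2.
The claim requires 4 ≤ 5, which holds.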